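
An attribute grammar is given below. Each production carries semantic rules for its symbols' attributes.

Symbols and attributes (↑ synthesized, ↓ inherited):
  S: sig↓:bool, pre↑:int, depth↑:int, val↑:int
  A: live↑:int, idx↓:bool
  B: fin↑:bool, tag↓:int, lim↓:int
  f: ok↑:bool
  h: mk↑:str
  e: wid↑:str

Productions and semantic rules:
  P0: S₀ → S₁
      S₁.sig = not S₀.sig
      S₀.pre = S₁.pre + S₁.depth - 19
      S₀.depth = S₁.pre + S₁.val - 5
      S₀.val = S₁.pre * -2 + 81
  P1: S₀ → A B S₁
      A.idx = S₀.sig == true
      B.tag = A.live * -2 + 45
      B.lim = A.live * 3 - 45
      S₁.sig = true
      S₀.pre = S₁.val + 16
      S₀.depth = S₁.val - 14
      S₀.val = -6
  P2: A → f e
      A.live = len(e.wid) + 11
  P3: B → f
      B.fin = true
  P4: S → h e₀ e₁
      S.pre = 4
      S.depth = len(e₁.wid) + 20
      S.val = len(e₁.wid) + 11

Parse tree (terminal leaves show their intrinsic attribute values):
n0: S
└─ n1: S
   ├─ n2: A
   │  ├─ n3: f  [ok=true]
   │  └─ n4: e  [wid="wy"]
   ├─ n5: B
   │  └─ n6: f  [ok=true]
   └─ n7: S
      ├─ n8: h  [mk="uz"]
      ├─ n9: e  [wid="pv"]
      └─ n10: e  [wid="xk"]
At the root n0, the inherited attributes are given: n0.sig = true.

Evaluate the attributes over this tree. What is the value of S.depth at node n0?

18

1. n0.sig = true  [given at root]
2. n1.sig = false  [not S₀.sig]
3. n2.idx = false  [S₀.sig == true]
4. n3.ok = true  [terminal]
5. n4.wid = "wy"  [terminal]
6. n2.live = 13  [len(e.wid) + 11]
7. n5.tag = 19  [A.live * -2 + 45]
8. n5.lim = -6  [A.live * 3 - 45]
9. n6.ok = true  [terminal]
10. n5.fin = true  [true]
11. n7.sig = true  [true]
12. n8.mk = "uz"  [terminal]
13. n9.wid = "pv"  [terminal]
14. n10.wid = "xk"  [terminal]
15. n7.pre = 4  [4]
16. n7.depth = 22  [len(e₁.wid) + 20]
17. n7.val = 13  [len(e₁.wid) + 11]
18. n1.pre = 29  [S₁.val + 16]
19. n1.depth = -1  [S₁.val - 14]
20. n1.val = -6  [-6]
21. n0.pre = 9  [S₁.pre + S₁.depth - 19]
22. n0.depth = 18  [S₁.pre + S₁.val - 5]
23. n0.val = 23  [S₁.pre * -2 + 81]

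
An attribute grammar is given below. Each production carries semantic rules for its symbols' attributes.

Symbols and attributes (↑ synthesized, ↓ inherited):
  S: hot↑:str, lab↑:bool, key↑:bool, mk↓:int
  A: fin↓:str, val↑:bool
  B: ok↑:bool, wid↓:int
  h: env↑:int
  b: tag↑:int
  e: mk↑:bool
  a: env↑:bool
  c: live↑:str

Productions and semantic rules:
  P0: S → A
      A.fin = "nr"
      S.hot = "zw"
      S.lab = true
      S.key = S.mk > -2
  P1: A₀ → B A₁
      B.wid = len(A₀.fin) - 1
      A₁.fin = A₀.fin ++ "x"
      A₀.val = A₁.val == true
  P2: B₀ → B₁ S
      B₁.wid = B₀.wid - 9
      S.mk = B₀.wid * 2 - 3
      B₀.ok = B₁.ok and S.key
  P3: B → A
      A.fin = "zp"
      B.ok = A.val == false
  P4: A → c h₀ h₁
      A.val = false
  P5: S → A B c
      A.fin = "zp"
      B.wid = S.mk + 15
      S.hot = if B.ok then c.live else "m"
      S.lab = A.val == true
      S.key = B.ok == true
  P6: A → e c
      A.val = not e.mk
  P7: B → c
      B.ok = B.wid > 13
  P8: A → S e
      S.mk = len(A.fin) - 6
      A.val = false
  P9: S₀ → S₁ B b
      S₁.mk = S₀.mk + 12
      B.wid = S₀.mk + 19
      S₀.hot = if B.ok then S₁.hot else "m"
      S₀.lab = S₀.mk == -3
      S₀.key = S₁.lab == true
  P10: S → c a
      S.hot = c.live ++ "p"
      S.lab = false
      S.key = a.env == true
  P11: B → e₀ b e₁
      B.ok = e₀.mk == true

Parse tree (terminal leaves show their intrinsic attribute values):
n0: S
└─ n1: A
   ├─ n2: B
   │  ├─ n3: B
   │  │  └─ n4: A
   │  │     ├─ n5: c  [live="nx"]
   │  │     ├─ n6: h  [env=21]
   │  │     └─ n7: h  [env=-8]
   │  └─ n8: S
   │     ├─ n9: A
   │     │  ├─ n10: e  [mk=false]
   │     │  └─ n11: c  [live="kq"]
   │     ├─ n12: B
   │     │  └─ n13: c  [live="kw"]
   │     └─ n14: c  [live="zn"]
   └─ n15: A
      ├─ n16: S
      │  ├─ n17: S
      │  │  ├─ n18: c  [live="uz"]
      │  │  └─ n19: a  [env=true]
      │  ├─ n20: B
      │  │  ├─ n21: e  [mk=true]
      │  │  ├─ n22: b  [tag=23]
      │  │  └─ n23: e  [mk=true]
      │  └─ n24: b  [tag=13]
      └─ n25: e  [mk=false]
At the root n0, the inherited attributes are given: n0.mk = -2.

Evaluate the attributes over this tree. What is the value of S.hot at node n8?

"zn"

1. n0.mk = -2  [given at root]
2. n1.fin = "nr"  ["nr"]
3. n2.wid = 1  [len(A₀.fin) - 1]
4. n3.wid = -8  [B₀.wid - 9]
5. n4.fin = "zp"  ["zp"]
6. n5.live = "nx"  [terminal]
7. n6.env = 21  [terminal]
8. n7.env = -8  [terminal]
9. n4.val = false  [false]
10. n3.ok = true  [A.val == false]
11. n8.mk = -1  [B₀.wid * 2 - 3]
12. n9.fin = "zp"  ["zp"]
13. n10.mk = false  [terminal]
14. n11.live = "kq"  [terminal]
15. n9.val = true  [not e.mk]
16. n12.wid = 14  [S.mk + 15]
17. n13.live = "kw"  [terminal]
18. n12.ok = true  [B.wid > 13]
19. n14.live = "zn"  [terminal]
20. n8.hot = "zn"  [if B.ok then c.live else "m"]
21. n8.lab = true  [A.val == true]
22. n8.key = true  [B.ok == true]
23. n2.ok = true  [B₁.ok and S.key]
24. n15.fin = "nrx"  [A₀.fin ++ "x"]
25. n16.mk = -3  [len(A.fin) - 6]
26. n17.mk = 9  [S₀.mk + 12]
27. n18.live = "uz"  [terminal]
28. n19.env = true  [terminal]
29. n17.hot = "uzp"  [c.live ++ "p"]
30. n17.lab = false  [false]
31. n17.key = true  [a.env == true]
32. n20.wid = 16  [S₀.mk + 19]
33. n21.mk = true  [terminal]
34. n22.tag = 23  [terminal]
35. n23.mk = true  [terminal]
36. n20.ok = true  [e₀.mk == true]
37. n24.tag = 13  [terminal]
38. n16.hot = "uzp"  [if B.ok then S₁.hot else "m"]
39. n16.lab = true  [S₀.mk == -3]
40. n16.key = false  [S₁.lab == true]
41. n25.mk = false  [terminal]
42. n15.val = false  [false]
43. n1.val = false  [A₁.val == true]
44. n0.hot = "zw"  ["zw"]
45. n0.lab = true  [true]
46. n0.key = false  [S.mk > -2]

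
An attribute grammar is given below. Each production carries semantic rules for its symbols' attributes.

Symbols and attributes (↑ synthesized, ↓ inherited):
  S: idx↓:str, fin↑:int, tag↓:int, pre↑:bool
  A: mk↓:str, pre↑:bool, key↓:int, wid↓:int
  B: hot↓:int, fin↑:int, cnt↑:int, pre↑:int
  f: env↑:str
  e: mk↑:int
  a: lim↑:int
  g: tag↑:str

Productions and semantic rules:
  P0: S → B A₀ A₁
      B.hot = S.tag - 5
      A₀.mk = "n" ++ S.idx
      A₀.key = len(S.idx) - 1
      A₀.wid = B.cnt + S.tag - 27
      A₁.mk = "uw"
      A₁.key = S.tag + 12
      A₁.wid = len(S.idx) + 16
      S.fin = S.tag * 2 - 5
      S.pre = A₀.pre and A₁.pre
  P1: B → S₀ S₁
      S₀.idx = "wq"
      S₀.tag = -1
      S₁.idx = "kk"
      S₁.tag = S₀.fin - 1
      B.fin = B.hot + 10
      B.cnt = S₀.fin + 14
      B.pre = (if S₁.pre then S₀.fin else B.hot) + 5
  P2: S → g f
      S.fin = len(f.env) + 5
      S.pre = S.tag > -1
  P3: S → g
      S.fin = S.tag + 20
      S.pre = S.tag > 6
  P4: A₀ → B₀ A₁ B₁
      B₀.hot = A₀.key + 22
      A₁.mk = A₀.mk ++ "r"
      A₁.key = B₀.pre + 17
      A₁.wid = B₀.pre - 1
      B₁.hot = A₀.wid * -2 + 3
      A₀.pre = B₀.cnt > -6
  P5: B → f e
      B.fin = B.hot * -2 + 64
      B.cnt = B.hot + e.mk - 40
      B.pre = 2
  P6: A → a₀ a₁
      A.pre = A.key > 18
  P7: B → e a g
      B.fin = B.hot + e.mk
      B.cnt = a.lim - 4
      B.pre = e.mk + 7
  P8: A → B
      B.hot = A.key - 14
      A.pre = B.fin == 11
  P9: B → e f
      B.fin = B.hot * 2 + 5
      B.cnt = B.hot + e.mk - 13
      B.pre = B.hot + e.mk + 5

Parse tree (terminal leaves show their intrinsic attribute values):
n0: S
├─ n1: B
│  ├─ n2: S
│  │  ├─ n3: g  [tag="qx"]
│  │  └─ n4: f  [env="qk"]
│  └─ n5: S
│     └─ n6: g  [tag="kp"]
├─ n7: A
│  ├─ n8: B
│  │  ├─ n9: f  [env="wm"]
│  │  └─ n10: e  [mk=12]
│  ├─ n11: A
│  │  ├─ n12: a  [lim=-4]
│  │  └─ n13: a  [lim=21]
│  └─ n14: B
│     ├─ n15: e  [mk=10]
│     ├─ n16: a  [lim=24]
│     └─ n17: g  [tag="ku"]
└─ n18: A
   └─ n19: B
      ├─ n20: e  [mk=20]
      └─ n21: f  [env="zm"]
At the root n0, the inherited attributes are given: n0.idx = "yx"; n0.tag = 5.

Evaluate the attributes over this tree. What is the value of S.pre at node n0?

true

1. n0.idx = "yx"  [given at root]
2. n0.tag = 5  [given at root]
3. n1.hot = 0  [S.tag - 5]
4. n2.idx = "wq"  ["wq"]
5. n2.tag = -1  [-1]
6. n3.tag = "qx"  [terminal]
7. n4.env = "qk"  [terminal]
8. n2.fin = 7  [len(f.env) + 5]
9. n2.pre = false  [S.tag > -1]
10. n5.idx = "kk"  ["kk"]
11. n5.tag = 6  [S₀.fin - 1]
12. n6.tag = "kp"  [terminal]
13. n5.fin = 26  [S.tag + 20]
14. n5.pre = false  [S.tag > 6]
15. n1.fin = 10  [B.hot + 10]
16. n1.cnt = 21  [S₀.fin + 14]
17. n1.pre = 5  [(if S₁.pre then S₀.fin else B.hot) + 5]
18. n7.mk = "nyx"  ["n" ++ S.idx]
19. n7.key = 1  [len(S.idx) - 1]
20. n7.wid = -1  [B.cnt + S.tag - 27]
21. n8.hot = 23  [A₀.key + 22]
22. n9.env = "wm"  [terminal]
23. n10.mk = 12  [terminal]
24. n8.fin = 18  [B.hot * -2 + 64]
25. n8.cnt = -5  [B.hot + e.mk - 40]
26. n8.pre = 2  [2]
27. n11.mk = "nyxr"  [A₀.mk ++ "r"]
28. n11.key = 19  [B₀.pre + 17]
29. n11.wid = 1  [B₀.pre - 1]
30. n12.lim = -4  [terminal]
31. n13.lim = 21  [terminal]
32. n11.pre = true  [A.key > 18]
33. n14.hot = 5  [A₀.wid * -2 + 3]
34. n15.mk = 10  [terminal]
35. n16.lim = 24  [terminal]
36. n17.tag = "ku"  [terminal]
37. n14.fin = 15  [B.hot + e.mk]
38. n14.cnt = 20  [a.lim - 4]
39. n14.pre = 17  [e.mk + 7]
40. n7.pre = true  [B₀.cnt > -6]
41. n18.mk = "uw"  ["uw"]
42. n18.key = 17  [S.tag + 12]
43. n18.wid = 18  [len(S.idx) + 16]
44. n19.hot = 3  [A.key - 14]
45. n20.mk = 20  [terminal]
46. n21.env = "zm"  [terminal]
47. n19.fin = 11  [B.hot * 2 + 5]
48. n19.cnt = 10  [B.hot + e.mk - 13]
49. n19.pre = 28  [B.hot + e.mk + 5]
50. n18.pre = true  [B.fin == 11]
51. n0.fin = 5  [S.tag * 2 - 5]
52. n0.pre = true  [A₀.pre and A₁.pre]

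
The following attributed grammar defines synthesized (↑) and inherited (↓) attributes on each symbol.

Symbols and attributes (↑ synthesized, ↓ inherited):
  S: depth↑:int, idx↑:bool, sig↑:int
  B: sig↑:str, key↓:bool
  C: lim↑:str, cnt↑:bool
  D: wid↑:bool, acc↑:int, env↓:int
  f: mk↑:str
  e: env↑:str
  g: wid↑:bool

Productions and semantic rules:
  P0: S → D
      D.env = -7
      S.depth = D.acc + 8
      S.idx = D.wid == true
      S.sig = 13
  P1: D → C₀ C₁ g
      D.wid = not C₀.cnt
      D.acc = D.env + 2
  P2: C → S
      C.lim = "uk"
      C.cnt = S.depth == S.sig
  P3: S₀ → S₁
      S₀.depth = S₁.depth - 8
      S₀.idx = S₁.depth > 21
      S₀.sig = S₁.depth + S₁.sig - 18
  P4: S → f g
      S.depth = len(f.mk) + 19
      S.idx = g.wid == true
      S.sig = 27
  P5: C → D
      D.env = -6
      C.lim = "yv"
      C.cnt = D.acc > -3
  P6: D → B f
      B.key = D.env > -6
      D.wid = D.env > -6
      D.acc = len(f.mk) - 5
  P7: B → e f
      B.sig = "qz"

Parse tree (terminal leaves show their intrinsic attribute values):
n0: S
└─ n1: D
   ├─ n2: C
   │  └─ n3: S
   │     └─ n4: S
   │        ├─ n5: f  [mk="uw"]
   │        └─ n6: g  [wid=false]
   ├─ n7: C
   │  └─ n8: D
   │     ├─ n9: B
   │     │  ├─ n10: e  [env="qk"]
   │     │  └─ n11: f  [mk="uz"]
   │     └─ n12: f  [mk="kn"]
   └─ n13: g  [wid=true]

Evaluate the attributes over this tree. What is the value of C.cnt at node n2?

1. n1.env = -7  [-7]
2. n5.mk = "uw"  [terminal]
3. n6.wid = false  [terminal]
4. n4.depth = 21  [len(f.mk) + 19]
5. n4.idx = false  [g.wid == true]
6. n4.sig = 27  [27]
7. n3.depth = 13  [S₁.depth - 8]
8. n3.idx = false  [S₁.depth > 21]
9. n3.sig = 30  [S₁.depth + S₁.sig - 18]
10. n2.lim = "uk"  ["uk"]
11. n2.cnt = false  [S.depth == S.sig]
12. n8.env = -6  [-6]
13. n9.key = false  [D.env > -6]
14. n10.env = "qk"  [terminal]
15. n11.mk = "uz"  [terminal]
16. n9.sig = "qz"  ["qz"]
17. n12.mk = "kn"  [terminal]
18. n8.wid = false  [D.env > -6]
19. n8.acc = -3  [len(f.mk) - 5]
20. n7.lim = "yv"  ["yv"]
21. n7.cnt = false  [D.acc > -3]
22. n13.wid = true  [terminal]
23. n1.wid = true  [not C₀.cnt]
24. n1.acc = -5  [D.env + 2]
25. n0.depth = 3  [D.acc + 8]
26. n0.idx = true  [D.wid == true]
27. n0.sig = 13  [13]

false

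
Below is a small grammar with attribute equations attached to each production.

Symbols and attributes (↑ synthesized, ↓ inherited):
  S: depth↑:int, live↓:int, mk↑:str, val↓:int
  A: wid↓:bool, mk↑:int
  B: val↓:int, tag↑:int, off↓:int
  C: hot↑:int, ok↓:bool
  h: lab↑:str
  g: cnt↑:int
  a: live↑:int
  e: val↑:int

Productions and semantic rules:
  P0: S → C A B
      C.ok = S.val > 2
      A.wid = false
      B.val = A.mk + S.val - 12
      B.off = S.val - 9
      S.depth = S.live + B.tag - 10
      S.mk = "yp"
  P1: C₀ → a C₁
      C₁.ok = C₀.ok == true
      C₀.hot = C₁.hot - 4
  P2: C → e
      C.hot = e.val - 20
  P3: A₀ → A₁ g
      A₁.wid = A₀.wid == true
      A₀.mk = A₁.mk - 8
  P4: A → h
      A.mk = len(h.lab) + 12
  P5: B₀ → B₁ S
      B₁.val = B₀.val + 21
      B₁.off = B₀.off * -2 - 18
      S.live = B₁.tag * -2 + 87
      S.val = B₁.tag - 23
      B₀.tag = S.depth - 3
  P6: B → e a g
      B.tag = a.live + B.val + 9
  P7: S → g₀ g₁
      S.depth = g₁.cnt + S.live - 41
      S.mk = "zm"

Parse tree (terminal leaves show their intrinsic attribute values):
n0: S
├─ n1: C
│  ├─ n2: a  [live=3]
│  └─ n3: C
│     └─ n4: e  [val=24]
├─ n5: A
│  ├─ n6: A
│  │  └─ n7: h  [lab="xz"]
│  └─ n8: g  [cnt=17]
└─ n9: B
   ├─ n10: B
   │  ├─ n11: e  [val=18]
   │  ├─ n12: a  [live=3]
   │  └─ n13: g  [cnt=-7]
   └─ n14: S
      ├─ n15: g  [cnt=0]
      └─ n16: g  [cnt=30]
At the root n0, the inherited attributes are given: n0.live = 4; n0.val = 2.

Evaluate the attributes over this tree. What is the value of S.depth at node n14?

1. n0.live = 4  [given at root]
2. n0.val = 2  [given at root]
3. n1.ok = false  [S.val > 2]
4. n2.live = 3  [terminal]
5. n3.ok = false  [C₀.ok == true]
6. n4.val = 24  [terminal]
7. n3.hot = 4  [e.val - 20]
8. n1.hot = 0  [C₁.hot - 4]
9. n5.wid = false  [false]
10. n6.wid = false  [A₀.wid == true]
11. n7.lab = "xz"  [terminal]
12. n6.mk = 14  [len(h.lab) + 12]
13. n8.cnt = 17  [terminal]
14. n5.mk = 6  [A₁.mk - 8]
15. n9.val = -4  [A.mk + S.val - 12]
16. n9.off = -7  [S.val - 9]
17. n10.val = 17  [B₀.val + 21]
18. n10.off = -4  [B₀.off * -2 - 18]
19. n11.val = 18  [terminal]
20. n12.live = 3  [terminal]
21. n13.cnt = -7  [terminal]
22. n10.tag = 29  [a.live + B.val + 9]
23. n14.live = 29  [B₁.tag * -2 + 87]
24. n14.val = 6  [B₁.tag - 23]
25. n15.cnt = 0  [terminal]
26. n16.cnt = 30  [terminal]
27. n14.depth = 18  [g₁.cnt + S.live - 41]
28. n14.mk = "zm"  ["zm"]
29. n9.tag = 15  [S.depth - 3]
30. n0.depth = 9  [S.live + B.tag - 10]
31. n0.mk = "yp"  ["yp"]

18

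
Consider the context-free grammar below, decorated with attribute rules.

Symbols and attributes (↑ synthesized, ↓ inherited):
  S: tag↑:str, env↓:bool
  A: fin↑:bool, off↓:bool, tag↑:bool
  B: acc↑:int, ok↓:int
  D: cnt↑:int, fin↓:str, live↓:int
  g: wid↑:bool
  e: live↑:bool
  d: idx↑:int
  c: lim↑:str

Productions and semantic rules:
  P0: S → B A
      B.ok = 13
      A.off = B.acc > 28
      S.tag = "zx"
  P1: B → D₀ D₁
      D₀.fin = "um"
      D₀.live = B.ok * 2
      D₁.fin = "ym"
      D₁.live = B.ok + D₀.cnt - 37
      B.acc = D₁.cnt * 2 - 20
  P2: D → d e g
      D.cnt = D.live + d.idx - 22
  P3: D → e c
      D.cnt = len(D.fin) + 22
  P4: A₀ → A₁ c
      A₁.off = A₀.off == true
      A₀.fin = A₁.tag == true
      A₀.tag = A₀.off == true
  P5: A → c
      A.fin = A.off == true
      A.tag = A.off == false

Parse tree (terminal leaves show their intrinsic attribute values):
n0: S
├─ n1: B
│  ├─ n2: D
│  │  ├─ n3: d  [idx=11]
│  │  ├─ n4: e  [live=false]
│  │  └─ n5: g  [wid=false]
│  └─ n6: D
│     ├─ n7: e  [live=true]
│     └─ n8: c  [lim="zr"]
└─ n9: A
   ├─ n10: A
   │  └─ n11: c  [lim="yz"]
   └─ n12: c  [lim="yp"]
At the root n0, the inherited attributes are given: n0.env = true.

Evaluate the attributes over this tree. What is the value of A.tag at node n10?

true

1. n0.env = true  [given at root]
2. n1.ok = 13  [13]
3. n2.fin = "um"  ["um"]
4. n2.live = 26  [B.ok * 2]
5. n3.idx = 11  [terminal]
6. n4.live = false  [terminal]
7. n5.wid = false  [terminal]
8. n2.cnt = 15  [D.live + d.idx - 22]
9. n6.fin = "ym"  ["ym"]
10. n6.live = -9  [B.ok + D₀.cnt - 37]
11. n7.live = true  [terminal]
12. n8.lim = "zr"  [terminal]
13. n6.cnt = 24  [len(D.fin) + 22]
14. n1.acc = 28  [D₁.cnt * 2 - 20]
15. n9.off = false  [B.acc > 28]
16. n10.off = false  [A₀.off == true]
17. n11.lim = "yz"  [terminal]
18. n10.fin = false  [A.off == true]
19. n10.tag = true  [A.off == false]
20. n12.lim = "yp"  [terminal]
21. n9.fin = true  [A₁.tag == true]
22. n9.tag = false  [A₀.off == true]
23. n0.tag = "zx"  ["zx"]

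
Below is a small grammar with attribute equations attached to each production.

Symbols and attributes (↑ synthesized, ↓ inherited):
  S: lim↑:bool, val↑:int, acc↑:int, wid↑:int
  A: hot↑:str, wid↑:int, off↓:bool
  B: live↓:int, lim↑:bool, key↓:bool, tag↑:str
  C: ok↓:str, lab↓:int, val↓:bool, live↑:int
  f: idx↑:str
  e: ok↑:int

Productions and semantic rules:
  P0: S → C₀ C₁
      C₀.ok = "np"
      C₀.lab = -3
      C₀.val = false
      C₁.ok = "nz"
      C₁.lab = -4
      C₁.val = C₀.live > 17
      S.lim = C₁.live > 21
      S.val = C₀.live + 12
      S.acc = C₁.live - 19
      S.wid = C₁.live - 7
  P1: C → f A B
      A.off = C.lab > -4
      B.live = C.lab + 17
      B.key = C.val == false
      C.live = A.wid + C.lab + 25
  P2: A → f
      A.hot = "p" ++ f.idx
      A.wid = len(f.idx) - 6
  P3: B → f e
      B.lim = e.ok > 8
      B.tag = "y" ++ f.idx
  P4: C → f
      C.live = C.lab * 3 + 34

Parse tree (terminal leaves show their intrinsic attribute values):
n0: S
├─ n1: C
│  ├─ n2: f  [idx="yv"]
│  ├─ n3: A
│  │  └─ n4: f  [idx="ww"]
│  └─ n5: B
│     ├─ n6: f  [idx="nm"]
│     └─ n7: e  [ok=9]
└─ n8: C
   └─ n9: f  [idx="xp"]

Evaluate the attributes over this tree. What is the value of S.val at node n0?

30

1. n1.ok = "np"  ["np"]
2. n1.lab = -3  [-3]
3. n1.val = false  [false]
4. n2.idx = "yv"  [terminal]
5. n3.off = true  [C.lab > -4]
6. n4.idx = "ww"  [terminal]
7. n3.hot = "pww"  ["p" ++ f.idx]
8. n3.wid = -4  [len(f.idx) - 6]
9. n5.live = 14  [C.lab + 17]
10. n5.key = true  [C.val == false]
11. n6.idx = "nm"  [terminal]
12. n7.ok = 9  [terminal]
13. n5.lim = true  [e.ok > 8]
14. n5.tag = "ynm"  ["y" ++ f.idx]
15. n1.live = 18  [A.wid + C.lab + 25]
16. n8.ok = "nz"  ["nz"]
17. n8.lab = -4  [-4]
18. n8.val = true  [C₀.live > 17]
19. n9.idx = "xp"  [terminal]
20. n8.live = 22  [C.lab * 3 + 34]
21. n0.lim = true  [C₁.live > 21]
22. n0.val = 30  [C₀.live + 12]
23. n0.acc = 3  [C₁.live - 19]
24. n0.wid = 15  [C₁.live - 7]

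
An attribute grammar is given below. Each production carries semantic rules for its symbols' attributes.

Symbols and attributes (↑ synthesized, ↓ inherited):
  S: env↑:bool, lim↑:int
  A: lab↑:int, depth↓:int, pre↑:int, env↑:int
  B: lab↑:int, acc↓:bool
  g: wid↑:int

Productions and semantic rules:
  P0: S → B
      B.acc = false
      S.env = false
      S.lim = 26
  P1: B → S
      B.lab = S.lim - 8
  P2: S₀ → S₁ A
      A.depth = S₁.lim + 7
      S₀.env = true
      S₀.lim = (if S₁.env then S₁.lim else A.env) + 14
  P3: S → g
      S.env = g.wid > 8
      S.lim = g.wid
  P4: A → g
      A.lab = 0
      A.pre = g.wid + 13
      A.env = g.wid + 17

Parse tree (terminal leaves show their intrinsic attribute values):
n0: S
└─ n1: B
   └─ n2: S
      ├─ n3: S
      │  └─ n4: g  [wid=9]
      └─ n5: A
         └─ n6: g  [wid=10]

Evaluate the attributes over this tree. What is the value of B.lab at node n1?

1. n1.acc = false  [false]
2. n4.wid = 9  [terminal]
3. n3.env = true  [g.wid > 8]
4. n3.lim = 9  [g.wid]
5. n5.depth = 16  [S₁.lim + 7]
6. n6.wid = 10  [terminal]
7. n5.lab = 0  [0]
8. n5.pre = 23  [g.wid + 13]
9. n5.env = 27  [g.wid + 17]
10. n2.env = true  [true]
11. n2.lim = 23  [(if S₁.env then S₁.lim else A.env) + 14]
12. n1.lab = 15  [S.lim - 8]
13. n0.env = false  [false]
14. n0.lim = 26  [26]

15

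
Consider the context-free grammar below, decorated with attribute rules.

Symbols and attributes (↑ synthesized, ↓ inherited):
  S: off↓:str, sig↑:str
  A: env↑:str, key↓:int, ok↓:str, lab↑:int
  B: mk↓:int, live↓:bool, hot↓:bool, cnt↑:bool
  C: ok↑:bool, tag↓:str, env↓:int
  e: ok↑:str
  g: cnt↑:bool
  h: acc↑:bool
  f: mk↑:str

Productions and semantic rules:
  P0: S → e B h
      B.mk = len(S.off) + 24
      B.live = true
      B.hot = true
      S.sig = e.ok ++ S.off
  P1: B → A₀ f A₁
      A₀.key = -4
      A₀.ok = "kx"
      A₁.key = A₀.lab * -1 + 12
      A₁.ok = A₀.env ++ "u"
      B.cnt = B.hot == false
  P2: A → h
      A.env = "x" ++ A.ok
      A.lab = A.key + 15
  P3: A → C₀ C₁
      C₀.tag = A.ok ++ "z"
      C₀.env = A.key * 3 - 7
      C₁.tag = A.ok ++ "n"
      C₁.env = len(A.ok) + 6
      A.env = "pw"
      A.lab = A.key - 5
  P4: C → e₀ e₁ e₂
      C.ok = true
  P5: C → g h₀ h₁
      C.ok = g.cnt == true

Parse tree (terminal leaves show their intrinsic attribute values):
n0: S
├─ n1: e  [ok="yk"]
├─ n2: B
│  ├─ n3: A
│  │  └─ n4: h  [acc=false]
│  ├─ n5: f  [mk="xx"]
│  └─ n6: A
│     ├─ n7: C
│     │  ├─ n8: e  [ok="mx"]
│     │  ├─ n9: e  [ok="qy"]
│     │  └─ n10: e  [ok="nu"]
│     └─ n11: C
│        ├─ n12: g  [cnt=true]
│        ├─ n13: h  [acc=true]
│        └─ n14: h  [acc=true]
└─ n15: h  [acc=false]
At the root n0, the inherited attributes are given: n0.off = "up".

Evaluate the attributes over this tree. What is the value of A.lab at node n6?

-4

1. n0.off = "up"  [given at root]
2. n1.ok = "yk"  [terminal]
3. n2.mk = 26  [len(S.off) + 24]
4. n2.live = true  [true]
5. n2.hot = true  [true]
6. n3.key = -4  [-4]
7. n3.ok = "kx"  ["kx"]
8. n4.acc = false  [terminal]
9. n3.env = "xkx"  ["x" ++ A.ok]
10. n3.lab = 11  [A.key + 15]
11. n5.mk = "xx"  [terminal]
12. n6.key = 1  [A₀.lab * -1 + 12]
13. n6.ok = "xkxu"  [A₀.env ++ "u"]
14. n7.tag = "xkxuz"  [A.ok ++ "z"]
15. n7.env = -4  [A.key * 3 - 7]
16. n8.ok = "mx"  [terminal]
17. n9.ok = "qy"  [terminal]
18. n10.ok = "nu"  [terminal]
19. n7.ok = true  [true]
20. n11.tag = "xkxun"  [A.ok ++ "n"]
21. n11.env = 10  [len(A.ok) + 6]
22. n12.cnt = true  [terminal]
23. n13.acc = true  [terminal]
24. n14.acc = true  [terminal]
25. n11.ok = true  [g.cnt == true]
26. n6.env = "pw"  ["pw"]
27. n6.lab = -4  [A.key - 5]
28. n2.cnt = false  [B.hot == false]
29. n15.acc = false  [terminal]
30. n0.sig = "ykup"  [e.ok ++ S.off]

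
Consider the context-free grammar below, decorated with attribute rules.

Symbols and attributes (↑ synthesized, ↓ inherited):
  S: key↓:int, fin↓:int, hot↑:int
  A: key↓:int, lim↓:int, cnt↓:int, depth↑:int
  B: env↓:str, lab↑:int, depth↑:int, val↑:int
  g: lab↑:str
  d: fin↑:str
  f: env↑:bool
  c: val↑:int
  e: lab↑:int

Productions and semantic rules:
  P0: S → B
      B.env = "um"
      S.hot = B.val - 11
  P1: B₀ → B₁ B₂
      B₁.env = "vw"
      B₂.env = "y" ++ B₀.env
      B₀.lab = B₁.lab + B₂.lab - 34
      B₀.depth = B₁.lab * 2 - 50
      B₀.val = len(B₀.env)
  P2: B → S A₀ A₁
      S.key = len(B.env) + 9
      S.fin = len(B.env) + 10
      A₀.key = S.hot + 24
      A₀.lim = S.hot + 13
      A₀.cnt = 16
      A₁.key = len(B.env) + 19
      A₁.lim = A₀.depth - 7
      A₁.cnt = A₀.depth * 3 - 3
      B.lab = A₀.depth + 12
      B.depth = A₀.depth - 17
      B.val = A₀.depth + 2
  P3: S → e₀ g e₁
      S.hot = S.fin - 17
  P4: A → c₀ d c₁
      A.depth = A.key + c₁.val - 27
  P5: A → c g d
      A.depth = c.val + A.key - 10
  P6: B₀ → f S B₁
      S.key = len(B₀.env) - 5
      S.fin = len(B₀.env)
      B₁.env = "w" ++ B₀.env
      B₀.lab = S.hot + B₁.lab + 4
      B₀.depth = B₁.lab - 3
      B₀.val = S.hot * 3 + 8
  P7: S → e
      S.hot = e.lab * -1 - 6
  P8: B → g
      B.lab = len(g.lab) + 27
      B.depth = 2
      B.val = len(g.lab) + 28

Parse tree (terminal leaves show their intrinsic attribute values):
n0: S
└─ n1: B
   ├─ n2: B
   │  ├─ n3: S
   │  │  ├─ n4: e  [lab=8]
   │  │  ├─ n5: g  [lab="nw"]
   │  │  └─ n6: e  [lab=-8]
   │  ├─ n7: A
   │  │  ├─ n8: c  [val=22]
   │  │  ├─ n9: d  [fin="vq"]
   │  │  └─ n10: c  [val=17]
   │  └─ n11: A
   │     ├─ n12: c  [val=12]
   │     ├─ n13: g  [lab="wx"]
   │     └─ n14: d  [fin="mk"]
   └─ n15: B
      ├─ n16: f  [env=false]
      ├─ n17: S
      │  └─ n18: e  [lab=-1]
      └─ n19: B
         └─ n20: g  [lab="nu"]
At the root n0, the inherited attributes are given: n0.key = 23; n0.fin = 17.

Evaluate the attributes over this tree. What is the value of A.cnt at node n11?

24

1. n0.key = 23  [given at root]
2. n0.fin = 17  [given at root]
3. n1.env = "um"  ["um"]
4. n2.env = "vw"  ["vw"]
5. n3.key = 11  [len(B.env) + 9]
6. n3.fin = 12  [len(B.env) + 10]
7. n4.lab = 8  [terminal]
8. n5.lab = "nw"  [terminal]
9. n6.lab = -8  [terminal]
10. n3.hot = -5  [S.fin - 17]
11. n7.key = 19  [S.hot + 24]
12. n7.lim = 8  [S.hot + 13]
13. n7.cnt = 16  [16]
14. n8.val = 22  [terminal]
15. n9.fin = "vq"  [terminal]
16. n10.val = 17  [terminal]
17. n7.depth = 9  [A.key + c₁.val - 27]
18. n11.key = 21  [len(B.env) + 19]
19. n11.lim = 2  [A₀.depth - 7]
20. n11.cnt = 24  [A₀.depth * 3 - 3]
21. n12.val = 12  [terminal]
22. n13.lab = "wx"  [terminal]
23. n14.fin = "mk"  [terminal]
24. n11.depth = 23  [c.val + A.key - 10]
25. n2.lab = 21  [A₀.depth + 12]
26. n2.depth = -8  [A₀.depth - 17]
27. n2.val = 11  [A₀.depth + 2]
28. n15.env = "yum"  ["y" ++ B₀.env]
29. n16.env = false  [terminal]
30. n17.key = -2  [len(B₀.env) - 5]
31. n17.fin = 3  [len(B₀.env)]
32. n18.lab = -1  [terminal]
33. n17.hot = -5  [e.lab * -1 - 6]
34. n19.env = "wyum"  ["w" ++ B₀.env]
35. n20.lab = "nu"  [terminal]
36. n19.lab = 29  [len(g.lab) + 27]
37. n19.depth = 2  [2]
38. n19.val = 30  [len(g.lab) + 28]
39. n15.lab = 28  [S.hot + B₁.lab + 4]
40. n15.depth = 26  [B₁.lab - 3]
41. n15.val = -7  [S.hot * 3 + 8]
42. n1.lab = 15  [B₁.lab + B₂.lab - 34]
43. n1.depth = -8  [B₁.lab * 2 - 50]
44. n1.val = 2  [len(B₀.env)]
45. n0.hot = -9  [B.val - 11]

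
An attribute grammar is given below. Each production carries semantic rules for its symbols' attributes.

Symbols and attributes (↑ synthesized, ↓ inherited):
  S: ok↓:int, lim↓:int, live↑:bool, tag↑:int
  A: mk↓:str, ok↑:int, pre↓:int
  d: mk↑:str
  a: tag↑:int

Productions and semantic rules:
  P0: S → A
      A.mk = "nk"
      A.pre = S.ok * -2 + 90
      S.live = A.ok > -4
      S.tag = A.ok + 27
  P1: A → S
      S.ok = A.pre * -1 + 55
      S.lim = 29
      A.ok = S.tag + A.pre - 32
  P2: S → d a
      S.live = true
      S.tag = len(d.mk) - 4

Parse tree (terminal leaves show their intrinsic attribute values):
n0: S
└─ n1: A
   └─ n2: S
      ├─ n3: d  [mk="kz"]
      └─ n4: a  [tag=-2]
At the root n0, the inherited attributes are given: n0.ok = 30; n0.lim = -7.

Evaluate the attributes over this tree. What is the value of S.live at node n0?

false

1. n0.ok = 30  [given at root]
2. n0.lim = -7  [given at root]
3. n1.mk = "nk"  ["nk"]
4. n1.pre = 30  [S.ok * -2 + 90]
5. n2.ok = 25  [A.pre * -1 + 55]
6. n2.lim = 29  [29]
7. n3.mk = "kz"  [terminal]
8. n4.tag = -2  [terminal]
9. n2.live = true  [true]
10. n2.tag = -2  [len(d.mk) - 4]
11. n1.ok = -4  [S.tag + A.pre - 32]
12. n0.live = false  [A.ok > -4]
13. n0.tag = 23  [A.ok + 27]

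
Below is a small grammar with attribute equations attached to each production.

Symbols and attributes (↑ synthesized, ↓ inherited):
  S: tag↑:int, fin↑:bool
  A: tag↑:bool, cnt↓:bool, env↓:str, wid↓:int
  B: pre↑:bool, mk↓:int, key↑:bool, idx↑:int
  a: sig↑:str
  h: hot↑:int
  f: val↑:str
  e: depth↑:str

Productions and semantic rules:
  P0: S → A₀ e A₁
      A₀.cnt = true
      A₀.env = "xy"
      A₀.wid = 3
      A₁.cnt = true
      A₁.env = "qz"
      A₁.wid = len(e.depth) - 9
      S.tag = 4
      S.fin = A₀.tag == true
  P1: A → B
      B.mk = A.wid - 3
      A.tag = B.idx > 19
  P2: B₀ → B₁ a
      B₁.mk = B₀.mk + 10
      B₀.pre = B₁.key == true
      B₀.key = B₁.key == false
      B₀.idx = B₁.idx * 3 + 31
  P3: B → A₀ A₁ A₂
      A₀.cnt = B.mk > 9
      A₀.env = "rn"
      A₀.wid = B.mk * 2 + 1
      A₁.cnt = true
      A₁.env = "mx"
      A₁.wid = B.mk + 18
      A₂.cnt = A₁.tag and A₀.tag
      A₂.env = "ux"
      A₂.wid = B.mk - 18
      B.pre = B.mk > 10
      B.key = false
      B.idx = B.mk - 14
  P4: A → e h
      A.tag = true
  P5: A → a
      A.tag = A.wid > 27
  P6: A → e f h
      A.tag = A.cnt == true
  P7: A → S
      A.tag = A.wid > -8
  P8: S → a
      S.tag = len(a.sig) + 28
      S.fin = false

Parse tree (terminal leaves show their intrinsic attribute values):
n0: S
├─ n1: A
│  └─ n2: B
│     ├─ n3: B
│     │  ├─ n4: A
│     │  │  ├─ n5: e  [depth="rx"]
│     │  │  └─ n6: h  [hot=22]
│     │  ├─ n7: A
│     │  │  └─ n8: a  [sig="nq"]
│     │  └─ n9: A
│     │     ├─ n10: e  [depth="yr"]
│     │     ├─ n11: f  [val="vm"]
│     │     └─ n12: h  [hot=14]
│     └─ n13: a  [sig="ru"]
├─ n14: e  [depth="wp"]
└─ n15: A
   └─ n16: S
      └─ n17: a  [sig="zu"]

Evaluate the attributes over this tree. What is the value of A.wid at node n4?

21

1. n1.cnt = true  [true]
2. n1.env = "xy"  ["xy"]
3. n1.wid = 3  [3]
4. n2.mk = 0  [A.wid - 3]
5. n3.mk = 10  [B₀.mk + 10]
6. n4.cnt = true  [B.mk > 9]
7. n4.env = "rn"  ["rn"]
8. n4.wid = 21  [B.mk * 2 + 1]
9. n5.depth = "rx"  [terminal]
10. n6.hot = 22  [terminal]
11. n4.tag = true  [true]
12. n7.cnt = true  [true]
13. n7.env = "mx"  ["mx"]
14. n7.wid = 28  [B.mk + 18]
15. n8.sig = "nq"  [terminal]
16. n7.tag = true  [A.wid > 27]
17. n9.cnt = true  [A₁.tag and A₀.tag]
18. n9.env = "ux"  ["ux"]
19. n9.wid = -8  [B.mk - 18]
20. n10.depth = "yr"  [terminal]
21. n11.val = "vm"  [terminal]
22. n12.hot = 14  [terminal]
23. n9.tag = true  [A.cnt == true]
24. n3.pre = false  [B.mk > 10]
25. n3.key = false  [false]
26. n3.idx = -4  [B.mk - 14]
27. n13.sig = "ru"  [terminal]
28. n2.pre = false  [B₁.key == true]
29. n2.key = true  [B₁.key == false]
30. n2.idx = 19  [B₁.idx * 3 + 31]
31. n1.tag = false  [B.idx > 19]
32. n14.depth = "wp"  [terminal]
33. n15.cnt = true  [true]
34. n15.env = "qz"  ["qz"]
35. n15.wid = -7  [len(e.depth) - 9]
36. n17.sig = "zu"  [terminal]
37. n16.tag = 30  [len(a.sig) + 28]
38. n16.fin = false  [false]
39. n15.tag = true  [A.wid > -8]
40. n0.tag = 4  [4]
41. n0.fin = false  [A₀.tag == true]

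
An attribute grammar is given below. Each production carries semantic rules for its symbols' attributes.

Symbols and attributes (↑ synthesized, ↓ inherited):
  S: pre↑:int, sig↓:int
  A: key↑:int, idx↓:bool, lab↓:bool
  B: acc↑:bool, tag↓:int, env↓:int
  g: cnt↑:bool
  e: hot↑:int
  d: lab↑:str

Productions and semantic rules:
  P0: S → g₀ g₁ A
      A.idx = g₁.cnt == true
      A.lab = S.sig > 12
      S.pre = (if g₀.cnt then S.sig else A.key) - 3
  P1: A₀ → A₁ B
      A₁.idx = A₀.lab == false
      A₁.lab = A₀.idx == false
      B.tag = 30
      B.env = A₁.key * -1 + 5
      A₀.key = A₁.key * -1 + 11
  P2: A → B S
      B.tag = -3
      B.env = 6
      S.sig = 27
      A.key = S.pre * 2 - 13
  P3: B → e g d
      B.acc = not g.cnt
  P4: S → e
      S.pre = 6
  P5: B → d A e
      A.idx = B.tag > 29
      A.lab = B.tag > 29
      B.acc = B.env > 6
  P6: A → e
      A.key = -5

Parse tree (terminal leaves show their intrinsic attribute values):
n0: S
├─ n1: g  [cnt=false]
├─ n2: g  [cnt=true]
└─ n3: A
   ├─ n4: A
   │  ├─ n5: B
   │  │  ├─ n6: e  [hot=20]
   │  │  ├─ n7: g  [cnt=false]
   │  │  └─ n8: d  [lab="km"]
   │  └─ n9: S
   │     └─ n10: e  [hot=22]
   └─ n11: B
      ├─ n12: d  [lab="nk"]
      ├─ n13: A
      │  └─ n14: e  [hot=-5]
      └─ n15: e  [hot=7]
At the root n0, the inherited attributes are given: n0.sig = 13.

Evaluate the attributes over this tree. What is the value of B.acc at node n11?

false

1. n0.sig = 13  [given at root]
2. n1.cnt = false  [terminal]
3. n2.cnt = true  [terminal]
4. n3.idx = true  [g₁.cnt == true]
5. n3.lab = true  [S.sig > 12]
6. n4.idx = false  [A₀.lab == false]
7. n4.lab = false  [A₀.idx == false]
8. n5.tag = -3  [-3]
9. n5.env = 6  [6]
10. n6.hot = 20  [terminal]
11. n7.cnt = false  [terminal]
12. n8.lab = "km"  [terminal]
13. n5.acc = true  [not g.cnt]
14. n9.sig = 27  [27]
15. n10.hot = 22  [terminal]
16. n9.pre = 6  [6]
17. n4.key = -1  [S.pre * 2 - 13]
18. n11.tag = 30  [30]
19. n11.env = 6  [A₁.key * -1 + 5]
20. n12.lab = "nk"  [terminal]
21. n13.idx = true  [B.tag > 29]
22. n13.lab = true  [B.tag > 29]
23. n14.hot = -5  [terminal]
24. n13.key = -5  [-5]
25. n15.hot = 7  [terminal]
26. n11.acc = false  [B.env > 6]
27. n3.key = 12  [A₁.key * -1 + 11]
28. n0.pre = 9  [(if g₀.cnt then S.sig else A.key) - 3]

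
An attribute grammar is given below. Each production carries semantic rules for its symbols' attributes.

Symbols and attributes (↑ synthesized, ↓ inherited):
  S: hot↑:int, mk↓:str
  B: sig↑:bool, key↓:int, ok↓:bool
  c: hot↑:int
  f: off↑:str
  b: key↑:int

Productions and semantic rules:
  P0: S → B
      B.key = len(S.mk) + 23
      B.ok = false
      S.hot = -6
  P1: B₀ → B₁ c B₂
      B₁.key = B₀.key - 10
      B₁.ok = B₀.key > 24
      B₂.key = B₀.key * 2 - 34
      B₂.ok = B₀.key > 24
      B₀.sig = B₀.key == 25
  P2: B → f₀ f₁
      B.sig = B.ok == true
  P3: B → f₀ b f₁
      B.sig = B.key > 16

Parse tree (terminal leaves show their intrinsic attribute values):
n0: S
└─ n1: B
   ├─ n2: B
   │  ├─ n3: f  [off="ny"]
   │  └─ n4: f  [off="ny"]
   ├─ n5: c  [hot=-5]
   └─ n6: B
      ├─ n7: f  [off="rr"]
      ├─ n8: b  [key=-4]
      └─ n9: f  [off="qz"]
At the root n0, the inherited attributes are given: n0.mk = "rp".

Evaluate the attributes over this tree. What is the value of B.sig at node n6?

1. n0.mk = "rp"  [given at root]
2. n1.key = 25  [len(S.mk) + 23]
3. n1.ok = false  [false]
4. n2.key = 15  [B₀.key - 10]
5. n2.ok = true  [B₀.key > 24]
6. n3.off = "ny"  [terminal]
7. n4.off = "ny"  [terminal]
8. n2.sig = true  [B.ok == true]
9. n5.hot = -5  [terminal]
10. n6.key = 16  [B₀.key * 2 - 34]
11. n6.ok = true  [B₀.key > 24]
12. n7.off = "rr"  [terminal]
13. n8.key = -4  [terminal]
14. n9.off = "qz"  [terminal]
15. n6.sig = false  [B.key > 16]
16. n1.sig = true  [B₀.key == 25]
17. n0.hot = -6  [-6]

false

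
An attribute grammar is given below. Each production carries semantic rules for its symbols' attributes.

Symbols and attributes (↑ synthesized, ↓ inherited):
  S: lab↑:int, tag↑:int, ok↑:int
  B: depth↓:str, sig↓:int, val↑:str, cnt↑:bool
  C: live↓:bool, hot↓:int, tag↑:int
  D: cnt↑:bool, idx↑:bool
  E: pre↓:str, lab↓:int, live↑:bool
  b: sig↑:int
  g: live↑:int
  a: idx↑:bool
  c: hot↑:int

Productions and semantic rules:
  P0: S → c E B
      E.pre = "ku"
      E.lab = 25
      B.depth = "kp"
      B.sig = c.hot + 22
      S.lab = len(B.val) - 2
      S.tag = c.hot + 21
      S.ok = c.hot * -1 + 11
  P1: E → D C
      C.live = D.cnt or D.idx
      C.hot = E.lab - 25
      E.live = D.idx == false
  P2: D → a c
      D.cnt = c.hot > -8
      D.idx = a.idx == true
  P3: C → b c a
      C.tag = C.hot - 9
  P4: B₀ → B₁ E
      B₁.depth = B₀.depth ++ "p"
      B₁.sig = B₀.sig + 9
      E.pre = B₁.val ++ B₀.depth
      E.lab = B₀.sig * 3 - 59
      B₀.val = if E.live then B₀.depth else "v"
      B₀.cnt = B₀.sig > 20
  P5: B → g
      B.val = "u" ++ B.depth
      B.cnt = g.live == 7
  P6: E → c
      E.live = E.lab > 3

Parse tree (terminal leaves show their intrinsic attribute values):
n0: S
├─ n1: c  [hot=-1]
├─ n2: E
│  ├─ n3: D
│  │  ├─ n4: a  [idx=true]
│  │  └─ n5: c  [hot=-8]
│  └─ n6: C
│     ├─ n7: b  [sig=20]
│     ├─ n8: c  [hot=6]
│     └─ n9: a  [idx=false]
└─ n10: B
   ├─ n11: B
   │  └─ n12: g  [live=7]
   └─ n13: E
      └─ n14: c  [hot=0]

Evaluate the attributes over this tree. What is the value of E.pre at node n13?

1. n1.hot = -1  [terminal]
2. n2.pre = "ku"  ["ku"]
3. n2.lab = 25  [25]
4. n4.idx = true  [terminal]
5. n5.hot = -8  [terminal]
6. n3.cnt = false  [c.hot > -8]
7. n3.idx = true  [a.idx == true]
8. n6.live = true  [D.cnt or D.idx]
9. n6.hot = 0  [E.lab - 25]
10. n7.sig = 20  [terminal]
11. n8.hot = 6  [terminal]
12. n9.idx = false  [terminal]
13. n6.tag = -9  [C.hot - 9]
14. n2.live = false  [D.idx == false]
15. n10.depth = "kp"  ["kp"]
16. n10.sig = 21  [c.hot + 22]
17. n11.depth = "kpp"  [B₀.depth ++ "p"]
18. n11.sig = 30  [B₀.sig + 9]
19. n12.live = 7  [terminal]
20. n11.val = "ukpp"  ["u" ++ B.depth]
21. n11.cnt = true  [g.live == 7]
22. n13.pre = "ukppkp"  [B₁.val ++ B₀.depth]
23. n13.lab = 4  [B₀.sig * 3 - 59]
24. n14.hot = 0  [terminal]
25. n13.live = true  [E.lab > 3]
26. n10.val = "kp"  [if E.live then B₀.depth else "v"]
27. n10.cnt = true  [B₀.sig > 20]
28. n0.lab = 0  [len(B.val) - 2]
29. n0.tag = 20  [c.hot + 21]
30. n0.ok = 12  [c.hot * -1 + 11]

"ukppkp"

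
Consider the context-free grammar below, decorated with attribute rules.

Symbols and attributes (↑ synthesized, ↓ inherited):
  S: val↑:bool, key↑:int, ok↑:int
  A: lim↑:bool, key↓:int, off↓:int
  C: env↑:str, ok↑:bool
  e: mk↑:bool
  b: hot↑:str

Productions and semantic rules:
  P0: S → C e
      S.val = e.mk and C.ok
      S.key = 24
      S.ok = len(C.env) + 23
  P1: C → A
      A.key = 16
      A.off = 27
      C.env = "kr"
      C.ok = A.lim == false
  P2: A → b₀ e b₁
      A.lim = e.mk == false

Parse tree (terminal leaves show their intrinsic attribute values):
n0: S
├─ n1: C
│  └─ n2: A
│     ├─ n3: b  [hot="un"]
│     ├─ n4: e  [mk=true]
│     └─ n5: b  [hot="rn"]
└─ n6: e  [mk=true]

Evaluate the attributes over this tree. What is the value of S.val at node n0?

true

1. n2.key = 16  [16]
2. n2.off = 27  [27]
3. n3.hot = "un"  [terminal]
4. n4.mk = true  [terminal]
5. n5.hot = "rn"  [terminal]
6. n2.lim = false  [e.mk == false]
7. n1.env = "kr"  ["kr"]
8. n1.ok = true  [A.lim == false]
9. n6.mk = true  [terminal]
10. n0.val = true  [e.mk and C.ok]
11. n0.key = 24  [24]
12. n0.ok = 25  [len(C.env) + 23]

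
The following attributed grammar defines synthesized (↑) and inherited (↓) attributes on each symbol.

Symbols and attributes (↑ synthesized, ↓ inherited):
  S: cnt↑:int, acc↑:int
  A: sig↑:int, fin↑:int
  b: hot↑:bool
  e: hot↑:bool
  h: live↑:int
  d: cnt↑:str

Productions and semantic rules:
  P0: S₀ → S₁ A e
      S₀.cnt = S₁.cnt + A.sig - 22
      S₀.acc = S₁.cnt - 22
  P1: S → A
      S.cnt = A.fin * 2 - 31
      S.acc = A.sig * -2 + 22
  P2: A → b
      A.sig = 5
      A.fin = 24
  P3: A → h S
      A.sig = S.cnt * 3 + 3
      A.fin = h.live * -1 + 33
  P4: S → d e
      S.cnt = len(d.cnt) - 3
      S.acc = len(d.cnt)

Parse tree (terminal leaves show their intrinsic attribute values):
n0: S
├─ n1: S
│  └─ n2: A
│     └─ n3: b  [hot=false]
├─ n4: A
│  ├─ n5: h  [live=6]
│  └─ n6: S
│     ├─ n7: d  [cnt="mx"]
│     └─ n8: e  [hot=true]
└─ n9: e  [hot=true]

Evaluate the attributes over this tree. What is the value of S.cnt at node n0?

-5

1. n3.hot = false  [terminal]
2. n2.sig = 5  [5]
3. n2.fin = 24  [24]
4. n1.cnt = 17  [A.fin * 2 - 31]
5. n1.acc = 12  [A.sig * -2 + 22]
6. n5.live = 6  [terminal]
7. n7.cnt = "mx"  [terminal]
8. n8.hot = true  [terminal]
9. n6.cnt = -1  [len(d.cnt) - 3]
10. n6.acc = 2  [len(d.cnt)]
11. n4.sig = 0  [S.cnt * 3 + 3]
12. n4.fin = 27  [h.live * -1 + 33]
13. n9.hot = true  [terminal]
14. n0.cnt = -5  [S₁.cnt + A.sig - 22]
15. n0.acc = -5  [S₁.cnt - 22]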